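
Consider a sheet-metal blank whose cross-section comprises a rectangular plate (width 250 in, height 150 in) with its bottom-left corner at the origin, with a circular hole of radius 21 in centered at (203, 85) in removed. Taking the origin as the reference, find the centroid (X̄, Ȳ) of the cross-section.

X̄ = 122.01 in, Ȳ = 74.62 in

plate: A = 250 × 150 = 37500.00, centroid at (125.00, 75.00).
hole: A = −π·21² = -1385.44, centroid at (203.00, 85.00).
ΣA = 36114.56 in², ΣAX̄ = 4406255.20 in³, ΣAȲ = 2694737.40 in³.
X̄ = 4406255.20/36114.56 = 122.01 in; Ȳ = 2694737.40/36114.56 = 74.62 in.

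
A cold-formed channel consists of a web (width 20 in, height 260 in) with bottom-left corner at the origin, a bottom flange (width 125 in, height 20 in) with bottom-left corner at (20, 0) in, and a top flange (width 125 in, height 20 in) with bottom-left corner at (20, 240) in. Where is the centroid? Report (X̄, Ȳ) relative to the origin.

Part | A | x̄ᵢ | ȳᵢ | A·x̄ᵢ | A·ȳᵢ
web | 5200.00 | 10.00 | 130.00 | 52000.00 | 676000.00
bottom flange | 2500.00 | 82.50 | 10.00 | 206250.00 | 25000.00
top flange | 2500.00 | 82.50 | 250.00 | 206250.00 | 625000.00
Σ | 10200.00 |  |  | 464500.00 | 1326000.00
X̄ = 464500.00 / 10200.00 = 45.54 in
Ȳ = 1326000.00 / 10200.00 = 130.00 in

X̄ = 45.54 in, Ȳ = 130.00 in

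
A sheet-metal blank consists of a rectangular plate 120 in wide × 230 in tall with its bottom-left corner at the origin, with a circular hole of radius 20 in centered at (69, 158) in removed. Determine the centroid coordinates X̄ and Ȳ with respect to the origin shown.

X̄ = 59.57 in, Ȳ = 112.95 in

Part | A | x̄ᵢ | ȳᵢ | A·x̄ᵢ | A·ȳᵢ
plate | 27600.00 | 60.00 | 115.00 | 1656000.00 | 3174000.00
hole | -1256.64 | 69.00 | 158.00 | -86707.96 | -198548.66
Σ | 26343.36 |  |  | 1569292.04 | 2975451.34
X̄ = 1569292.04 / 26343.36 = 59.57 in
Ȳ = 2975451.34 / 26343.36 = 112.95 in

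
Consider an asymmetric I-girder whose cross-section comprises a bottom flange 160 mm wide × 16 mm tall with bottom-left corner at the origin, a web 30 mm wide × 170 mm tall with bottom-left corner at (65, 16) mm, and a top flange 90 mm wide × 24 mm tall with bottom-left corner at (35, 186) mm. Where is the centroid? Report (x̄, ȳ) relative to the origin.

x̄ = 80.00 mm, ȳ = 98.09 mm

bottom flange: A = 160 × 16 = 2560.00, centroid at (80.00, 8.00).
web: A = 30 × 170 = 5100.00, centroid at (80.00, 101.00).
top flange: A = 90 × 24 = 2160.00, centroid at (80.00, 198.00).
ΣA = 9820.00 mm²
ΣAx̄ = (2560.00)(80.00) + (5100.00)(80.00) + (2160.00)(80.00) = 785600.00 mm³
ΣAȳ = (2560.00)(8.00) + (5100.00)(101.00) + (2160.00)(198.00) = 963260.00 mm³
x̄ = 785600.00 / 9820.00 = 80.00 mm
ȳ = 963260.00 / 9820.00 = 98.09 mm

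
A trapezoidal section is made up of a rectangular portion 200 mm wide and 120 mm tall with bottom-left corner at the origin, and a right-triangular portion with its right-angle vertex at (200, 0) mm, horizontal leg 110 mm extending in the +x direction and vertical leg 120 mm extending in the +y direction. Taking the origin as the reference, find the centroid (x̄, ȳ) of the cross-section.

x̄ = 129.48 mm, ȳ = 55.69 mm

Part | A | x̄ᵢ | ȳᵢ | A·x̄ᵢ | A·ȳᵢ
rectangular portion | 24000.00 | 100.00 | 60.00 | 2400000.00 | 1440000.00
triangular portion | 6600.00 | 236.67 | 40.00 | 1562000.00 | 264000.00
Σ | 30600.00 |  |  | 3962000.00 | 1704000.00
x̄ = 3962000.00 / 30600.00 = 129.48 mm
ȳ = 1704000.00 / 30600.00 = 55.69 mm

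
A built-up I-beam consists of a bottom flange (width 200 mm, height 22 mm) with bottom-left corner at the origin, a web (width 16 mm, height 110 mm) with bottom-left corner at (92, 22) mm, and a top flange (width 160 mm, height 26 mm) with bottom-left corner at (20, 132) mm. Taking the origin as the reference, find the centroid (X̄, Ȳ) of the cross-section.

bottom flange: A = 200 × 22 = 4400.00, centroid at (100.00, 11.00).
web: A = 16 × 110 = 1760.00, centroid at (100.00, 77.00).
top flange: A = 160 × 26 = 4160.00, centroid at (100.00, 145.00).
ΣA = 10320.00 mm², ΣAX̄ = 1032000.00 mm³, ΣAȲ = 787120.00 mm³.
X̄ = 1032000.00/10320.00 = 100.00 mm; Ȳ = 787120.00/10320.00 = 76.27 mm.

X̄ = 100.00 mm, Ȳ = 76.27 mm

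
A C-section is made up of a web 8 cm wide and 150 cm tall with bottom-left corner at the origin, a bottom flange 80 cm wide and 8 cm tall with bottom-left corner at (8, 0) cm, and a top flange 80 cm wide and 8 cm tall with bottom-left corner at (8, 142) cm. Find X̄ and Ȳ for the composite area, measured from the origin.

X̄ = 26.71 cm, Ȳ = 75.00 cm

web: A = 8 × 150 = 1200.00, centroid at (4.00, 75.00).
bottom flange: A = 80 × 8 = 640.00, centroid at (48.00, 4.00).
top flange: A = 80 × 8 = 640.00, centroid at (48.00, 146.00).
ΣA = 2480.00 cm²
ΣAX̄ = (1200.00)(4.00) + (640.00)(48.00) + (640.00)(48.00) = 66240.00 cm³
ΣAȲ = (1200.00)(75.00) + (640.00)(4.00) + (640.00)(146.00) = 186000.00 cm³
X̄ = 66240.00 / 2480.00 = 26.71 cm
Ȳ = 186000.00 / 2480.00 = 75.00 cm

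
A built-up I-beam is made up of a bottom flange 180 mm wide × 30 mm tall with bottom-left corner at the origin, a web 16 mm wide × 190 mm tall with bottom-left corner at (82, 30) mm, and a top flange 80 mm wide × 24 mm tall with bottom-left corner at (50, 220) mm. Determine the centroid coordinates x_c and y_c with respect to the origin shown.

x_c = 90.00 mm, y_c = 87.49 mm

Part | A | x̄ᵢ | ȳᵢ | A·x̄ᵢ | A·ȳᵢ
bottom flange | 5400.00 | 90.00 | 15.00 | 486000.00 | 81000.00
web | 3040.00 | 90.00 | 125.00 | 273600.00 | 380000.00
top flange | 1920.00 | 90.00 | 232.00 | 172800.00 | 445440.00
Σ | 10360.00 |  |  | 932400.00 | 906440.00
x_c = 932400.00 / 10360.00 = 90.00 mm
y_c = 906440.00 / 10360.00 = 87.49 mm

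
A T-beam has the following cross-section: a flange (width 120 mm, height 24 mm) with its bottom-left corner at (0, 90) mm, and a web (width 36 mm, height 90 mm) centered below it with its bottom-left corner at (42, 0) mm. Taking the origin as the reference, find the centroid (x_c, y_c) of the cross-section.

x_c = 60.00 mm, y_c = 71.82 mm

web: A = 36 × 90 = 3240.00, centroid at (60.00, 45.00).
flange: A = 120 × 24 = 2880.00, centroid at (60.00, 102.00).
ΣA = 6120.00 mm², ΣAx_c = 367200.00 mm³, ΣAy_c = 439560.00 mm³.
x_c = 367200.00/6120.00 = 60.00 mm; y_c = 439560.00/6120.00 = 71.82 mm.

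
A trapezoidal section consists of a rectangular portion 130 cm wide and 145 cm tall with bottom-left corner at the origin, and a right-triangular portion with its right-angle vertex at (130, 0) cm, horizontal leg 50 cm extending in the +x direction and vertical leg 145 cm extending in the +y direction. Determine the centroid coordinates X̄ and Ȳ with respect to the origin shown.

Part | A | x̄ᵢ | ȳᵢ | A·x̄ᵢ | A·ȳᵢ
rectangular portion | 18850.00 | 65.00 | 72.50 | 1225250.00 | 1366625.00
triangular portion | 3625.00 | 146.67 | 48.33 | 531666.67 | 175208.33
Σ | 22475.00 |  |  | 1756916.67 | 1541833.33
X̄ = 1756916.67 / 22475.00 = 78.17 cm
Ȳ = 1541833.33 / 22475.00 = 68.60 cm

X̄ = 78.17 cm, Ȳ = 68.60 cm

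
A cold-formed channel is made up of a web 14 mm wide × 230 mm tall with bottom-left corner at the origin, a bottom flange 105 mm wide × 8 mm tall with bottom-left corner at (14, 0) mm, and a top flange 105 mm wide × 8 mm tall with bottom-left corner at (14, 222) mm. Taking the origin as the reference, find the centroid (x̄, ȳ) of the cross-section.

x̄ = 27.40 mm, ȳ = 115.00 mm

web: A = 14 × 230 = 3220.00, centroid at (7.00, 115.00).
bottom flange: A = 105 × 8 = 840.00, centroid at (66.50, 4.00).
top flange: A = 105 × 8 = 840.00, centroid at (66.50, 226.00).
ΣA = 4900.00 mm²
ΣAx̄ = (3220.00)(7.00) + (840.00)(66.50) + (840.00)(66.50) = 134260.00 mm³
ΣAȳ = (3220.00)(115.00) + (840.00)(4.00) + (840.00)(226.00) = 563500.00 mm³
x̄ = 134260.00 / 4900.00 = 27.40 mm
ȳ = 563500.00 / 4900.00 = 115.00 mm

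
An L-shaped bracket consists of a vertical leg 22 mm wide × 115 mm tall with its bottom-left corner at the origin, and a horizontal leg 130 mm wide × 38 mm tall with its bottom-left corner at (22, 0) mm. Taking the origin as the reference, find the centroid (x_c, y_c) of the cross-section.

vertical leg: A = 22 × 115 = 2530.00, centroid at (11.00, 57.50).
horizontal leg: A = 130 × 38 = 4940.00, centroid at (87.00, 19.00).
ΣA = 7470.00 mm², ΣAx_c = 457610.00 mm³, ΣAy_c = 239335.00 mm³.
x_c = 457610.00/7470.00 = 61.26 mm; y_c = 239335.00/7470.00 = 32.04 mm.

x_c = 61.26 mm, y_c = 32.04 mm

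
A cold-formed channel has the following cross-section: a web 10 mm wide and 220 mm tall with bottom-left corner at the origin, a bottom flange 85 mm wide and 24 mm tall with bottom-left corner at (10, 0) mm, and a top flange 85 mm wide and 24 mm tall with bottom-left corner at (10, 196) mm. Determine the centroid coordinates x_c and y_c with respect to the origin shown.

Part | A | x̄ᵢ | ȳᵢ | A·x̄ᵢ | A·ȳᵢ
web | 2200.00 | 5.00 | 110.00 | 11000.00 | 242000.00
bottom flange | 2040.00 | 52.50 | 12.00 | 107100.00 | 24480.00
top flange | 2040.00 | 52.50 | 208.00 | 107100.00 | 424320.00
Σ | 6280.00 |  |  | 225200.00 | 690800.00
x_c = 225200.00 / 6280.00 = 35.86 mm
y_c = 690800.00 / 6280.00 = 110.00 mm

x_c = 35.86 mm, y_c = 110.00 mm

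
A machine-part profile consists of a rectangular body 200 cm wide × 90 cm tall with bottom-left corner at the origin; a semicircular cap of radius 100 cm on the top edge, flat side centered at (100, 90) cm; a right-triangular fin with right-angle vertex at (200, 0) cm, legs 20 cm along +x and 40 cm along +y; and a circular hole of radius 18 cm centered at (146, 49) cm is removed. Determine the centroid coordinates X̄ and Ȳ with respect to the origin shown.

rectangular body: A = 200 × 90 = 18000.00, centroid at (100.00, 45.00).
semicircular top: A = ½π·100² = 15707.96, centroid at (100.00, 132.44).
triangular fin: A = ½·20·40 = 400.00, centroid at (206.67, 13.33).
hole: A = −π·18² = -1017.88, centroid at (146.00, 49.00).
ΣA = 33090.09 cm², ΣAX̄ = 3304853.09 cm³, ΣAȲ = 2845840.77 cm³.
X̄ = 3304853.09/33090.09 = 99.87 cm; Ȳ = 2845840.77/33090.09 = 86.00 cm.

X̄ = 99.87 cm, Ȳ = 86.00 cm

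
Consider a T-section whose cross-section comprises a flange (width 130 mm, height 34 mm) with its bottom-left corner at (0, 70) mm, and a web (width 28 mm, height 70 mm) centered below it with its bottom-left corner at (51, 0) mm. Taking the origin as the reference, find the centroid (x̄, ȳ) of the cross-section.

x̄ = 65.00 mm, ȳ = 71.03 mm

Part | A | x̄ᵢ | ȳᵢ | A·x̄ᵢ | A·ȳᵢ
web | 1960.00 | 65.00 | 35.00 | 127400.00 | 68600.00
flange | 4420.00 | 65.00 | 87.00 | 287300.00 | 384540.00
Σ | 6380.00 |  |  | 414700.00 | 453140.00
x̄ = 414700.00 / 6380.00 = 65.00 mm
ȳ = 453140.00 / 6380.00 = 71.03 mm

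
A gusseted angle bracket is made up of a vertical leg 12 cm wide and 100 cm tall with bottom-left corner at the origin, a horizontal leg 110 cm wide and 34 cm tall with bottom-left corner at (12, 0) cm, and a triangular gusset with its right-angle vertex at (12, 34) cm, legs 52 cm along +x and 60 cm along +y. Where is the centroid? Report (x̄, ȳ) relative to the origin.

x̄ = 46.70 cm, ȳ = 31.97 cm

vertical leg: A = 12 × 100 = 1200.00, centroid at (6.00, 50.00).
horizontal leg: A = 110 × 34 = 3740.00, centroid at (67.00, 17.00).
gusset: A = ½·52·60 = 1560.00, centroid at (29.33, 54.00).
ΣA = 6500.00 cm², ΣAx̄ = 303540.00 cm³, ΣAȳ = 207820.00 cm³.
x̄ = 303540.00/6500.00 = 46.70 cm; ȳ = 207820.00/6500.00 = 31.97 cm.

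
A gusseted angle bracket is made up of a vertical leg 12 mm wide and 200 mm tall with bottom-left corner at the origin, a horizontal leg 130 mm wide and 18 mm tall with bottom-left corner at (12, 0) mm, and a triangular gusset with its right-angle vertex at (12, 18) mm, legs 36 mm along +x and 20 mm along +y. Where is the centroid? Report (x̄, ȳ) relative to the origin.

x̄ = 39.85 mm, ȳ = 52.93 mm

Part | A | x̄ᵢ | ȳᵢ | A·x̄ᵢ | A·ȳᵢ
vertical leg | 2400.00 | 6.00 | 100.00 | 14400.00 | 240000.00
horizontal leg | 2340.00 | 77.00 | 9.00 | 180180.00 | 21060.00
gusset | 360.00 | 24.00 | 24.67 | 8640.00 | 8880.00
Σ | 5100.00 |  |  | 203220.00 | 269940.00
x̄ = 203220.00 / 5100.00 = 39.85 mm
ȳ = 269940.00 / 5100.00 = 52.93 mm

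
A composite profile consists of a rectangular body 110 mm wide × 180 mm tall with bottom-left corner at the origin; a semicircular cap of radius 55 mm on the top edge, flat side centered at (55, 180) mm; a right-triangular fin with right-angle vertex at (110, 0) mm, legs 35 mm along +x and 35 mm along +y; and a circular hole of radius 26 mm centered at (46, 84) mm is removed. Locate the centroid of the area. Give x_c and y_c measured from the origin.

x_c = 57.60 mm, y_c = 111.85 mm

Part | A | x̄ᵢ | ȳᵢ | A·x̄ᵢ | A·ȳᵢ
rectangular body | 19800.00 | 55.00 | 90.00 | 1089000.00 | 1782000.00
semicircular top | 4751.66 | 55.00 | 203.34 | 261341.24 | 966215.27
triangular fin | 612.50 | 121.67 | 11.67 | 74520.83 | 7145.83
hole | -2123.72 | 46.00 | 84.00 | -97690.97 | -178392.20
Σ | 23040.44 |  |  | 1327171.11 | 2576968.90
x_c = 1327171.11 / 23040.44 = 57.60 mm
y_c = 2576968.90 / 23040.44 = 111.85 mm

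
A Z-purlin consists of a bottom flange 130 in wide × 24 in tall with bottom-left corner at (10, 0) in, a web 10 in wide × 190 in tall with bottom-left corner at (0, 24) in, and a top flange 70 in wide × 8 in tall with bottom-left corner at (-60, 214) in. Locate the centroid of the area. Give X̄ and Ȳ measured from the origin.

bottom flange: A = 130 × 24 = 3120.00, centroid at (75.00, 12.00).
web: A = 10 × 190 = 1900.00, centroid at (5.00, 119.00).
top flange: A = 70 × 8 = 560.00, centroid at (-25.00, 218.00).
ΣA = 5580.00 in², ΣAX̄ = 229500.00 in³, ΣAȲ = 385620.00 in³.
X̄ = 229500.00/5580.00 = 41.13 in; Ȳ = 385620.00/5580.00 = 69.11 in.

X̄ = 41.13 in, Ȳ = 69.11 in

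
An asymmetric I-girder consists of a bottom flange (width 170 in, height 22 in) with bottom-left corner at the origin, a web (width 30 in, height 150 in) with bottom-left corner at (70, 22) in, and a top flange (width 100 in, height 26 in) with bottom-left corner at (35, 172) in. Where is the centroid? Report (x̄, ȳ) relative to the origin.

Part | A | x̄ᵢ | ȳᵢ | A·x̄ᵢ | A·ȳᵢ
bottom flange | 3740.00 | 85.00 | 11.00 | 317900.00 | 41140.00
web | 4500.00 | 85.00 | 97.00 | 382500.00 | 436500.00
top flange | 2600.00 | 85.00 | 185.00 | 221000.00 | 481000.00
Σ | 10840.00 |  |  | 921400.00 | 958640.00
x̄ = 921400.00 / 10840.00 = 85.00 in
ȳ = 958640.00 / 10840.00 = 88.44 in

x̄ = 85.00 in, ȳ = 88.44 in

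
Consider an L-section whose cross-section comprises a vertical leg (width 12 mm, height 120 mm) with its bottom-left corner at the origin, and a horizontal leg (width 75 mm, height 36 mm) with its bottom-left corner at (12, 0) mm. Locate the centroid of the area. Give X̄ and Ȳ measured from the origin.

X̄ = 34.37 mm, Ȳ = 32.61 mm

vertical leg: A = 12 × 120 = 1440.00, centroid at (6.00, 60.00).
horizontal leg: A = 75 × 36 = 2700.00, centroid at (49.50, 18.00).
ΣA = 4140.00 mm²
ΣAX̄ = (1440.00)(6.00) + (2700.00)(49.50) = 142290.00 mm³
ΣAȲ = (1440.00)(60.00) + (2700.00)(18.00) = 135000.00 mm³
X̄ = 142290.00 / 4140.00 = 34.37 mm
Ȳ = 135000.00 / 4140.00 = 32.61 mm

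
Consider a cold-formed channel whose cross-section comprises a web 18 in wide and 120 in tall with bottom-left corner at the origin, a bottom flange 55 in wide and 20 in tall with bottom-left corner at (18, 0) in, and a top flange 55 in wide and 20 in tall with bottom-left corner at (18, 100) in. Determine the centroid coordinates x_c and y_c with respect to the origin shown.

web: A = 18 × 120 = 2160.00, centroid at (9.00, 60.00).
bottom flange: A = 55 × 20 = 1100.00, centroid at (45.50, 10.00).
top flange: A = 55 × 20 = 1100.00, centroid at (45.50, 110.00).
ΣA = 4360.00 in², ΣAx_c = 119540.00 in³, ΣAy_c = 261600.00 in³.
x_c = 119540.00/4360.00 = 27.42 in; y_c = 261600.00/4360.00 = 60.00 in.

x_c = 27.42 in, y_c = 60.00 in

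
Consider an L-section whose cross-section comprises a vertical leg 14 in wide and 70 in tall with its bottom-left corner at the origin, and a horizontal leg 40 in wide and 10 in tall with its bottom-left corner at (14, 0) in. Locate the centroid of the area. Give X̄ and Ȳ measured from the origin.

vertical leg: A = 14 × 70 = 980.00, centroid at (7.00, 35.00).
horizontal leg: A = 40 × 10 = 400.00, centroid at (34.00, 5.00).
ΣA = 1380.00 in²
ΣAX̄ = (980.00)(7.00) + (400.00)(34.00) = 20460.00 in³
ΣAȲ = (980.00)(35.00) + (400.00)(5.00) = 36300.00 in³
X̄ = 20460.00 / 1380.00 = 14.83 in
Ȳ = 36300.00 / 1380.00 = 26.30 in

X̄ = 14.83 in, Ȳ = 26.30 in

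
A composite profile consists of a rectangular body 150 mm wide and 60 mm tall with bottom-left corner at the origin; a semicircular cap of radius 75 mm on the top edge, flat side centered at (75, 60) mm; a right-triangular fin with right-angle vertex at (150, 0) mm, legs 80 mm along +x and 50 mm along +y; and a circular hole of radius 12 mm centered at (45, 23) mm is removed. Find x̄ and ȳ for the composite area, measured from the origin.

rectangular body: A = 150 × 60 = 9000.00, centroid at (75.00, 30.00).
semicircular top: A = ½π·75² = 8835.73, centroid at (75.00, 91.83).
triangular fin: A = ½·80·50 = 2000.00, centroid at (176.67, 16.67).
hole: A = −π·12² = -452.39, centroid at (45.00, 23.00).
ΣA = 19383.34 mm²
ΣAx̄ = (9000.00)(75.00) + (8835.73)(75.00) + (2000.00)(176.67) + (-452.39)(45.00) = 1670655.51 mm³
ΣAȳ = (9000.00)(30.00) + (8835.73)(91.83) + (2000.00)(16.67) + (-452.39)(23.00) = 1104322.14 mm³
x̄ = 1670655.51 / 19383.34 = 86.19 mm
ȳ = 1104322.14 / 19383.34 = 56.97 mm

x̄ = 86.19 mm, ȳ = 56.97 mm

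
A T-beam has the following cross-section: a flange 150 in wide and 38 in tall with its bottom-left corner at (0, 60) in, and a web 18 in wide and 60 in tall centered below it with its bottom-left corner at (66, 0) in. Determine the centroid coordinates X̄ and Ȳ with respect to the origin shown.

X̄ = 75.00 in, Ȳ = 71.19 in

web: A = 18 × 60 = 1080.00, centroid at (75.00, 30.00).
flange: A = 150 × 38 = 5700.00, centroid at (75.00, 79.00).
ΣA = 6780.00 in²
ΣAX̄ = (1080.00)(75.00) + (5700.00)(75.00) = 508500.00 in³
ΣAȲ = (1080.00)(30.00) + (5700.00)(79.00) = 482700.00 in³
X̄ = 508500.00 / 6780.00 = 75.00 in
Ȳ = 482700.00 / 6780.00 = 71.19 in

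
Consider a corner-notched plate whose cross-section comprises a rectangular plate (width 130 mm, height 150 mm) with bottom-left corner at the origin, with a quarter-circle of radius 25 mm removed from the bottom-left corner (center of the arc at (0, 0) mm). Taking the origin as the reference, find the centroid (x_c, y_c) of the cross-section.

x_c = 66.40 mm, y_c = 76.66 mm

Part | A | x̄ᵢ | ȳᵢ | A·x̄ᵢ | A·ȳᵢ
plate | 19500.00 | 65.00 | 75.00 | 1267500.00 | 1462500.00
removed quarter-circle | -490.87 | 10.61 | 10.61 | -5208.33 | -5208.33
Σ | 19009.13 |  |  | 1262291.67 | 1457291.67
x_c = 1262291.67 / 19009.13 = 66.40 mm
y_c = 1457291.67 / 19009.13 = 76.66 mm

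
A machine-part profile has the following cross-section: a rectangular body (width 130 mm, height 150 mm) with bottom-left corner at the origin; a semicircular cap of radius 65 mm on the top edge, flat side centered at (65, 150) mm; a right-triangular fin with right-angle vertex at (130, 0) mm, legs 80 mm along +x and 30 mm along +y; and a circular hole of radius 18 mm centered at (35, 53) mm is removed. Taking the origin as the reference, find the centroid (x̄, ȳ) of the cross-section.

x̄ = 70.34 mm, ȳ = 98.76 mm

rectangular body: A = 130 × 150 = 19500.00, centroid at (65.00, 75.00).
semicircular top: A = ½π·65² = 6636.61, centroid at (65.00, 177.59).
triangular fin: A = ½·80·30 = 1200.00, centroid at (156.67, 10.00).
hole: A = −π·18² = -1017.88, centroid at (35.00, 53.00).
ΣA = 26318.74 mm², ΣAx̄ = 1851254.28 mm³, ΣAȳ = 2599128.08 mm³.
x̄ = 1851254.28/26318.74 = 70.34 mm; ȳ = 2599128.08/26318.74 = 98.76 mm.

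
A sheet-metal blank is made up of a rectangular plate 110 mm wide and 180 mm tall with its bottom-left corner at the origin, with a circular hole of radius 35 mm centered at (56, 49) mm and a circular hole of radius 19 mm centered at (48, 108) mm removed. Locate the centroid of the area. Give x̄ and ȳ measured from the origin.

x̄ = 55.28 mm, ȳ = 99.27 mm

plate: A = 110 × 180 = 19800.00, centroid at (55.00, 90.00).
hole 1: A = −π·35² = -3848.45, centroid at (56.00, 49.00).
hole 2: A = −π·19² = -1134.11, centroid at (48.00, 108.00).
ΣA = 14817.43 mm²
ΣAx̄ = (19800.00)(55.00) + (-3848.45)(56.00) + (-1134.11)(48.00) = 819049.23 mm³
ΣAȳ = (19800.00)(90.00) + (-3848.45)(49.00) + (-1134.11)(108.00) = 1470941.49 mm³
x̄ = 819049.23 / 14817.43 = 55.28 mm
ȳ = 1470941.49 / 14817.43 = 99.27 mm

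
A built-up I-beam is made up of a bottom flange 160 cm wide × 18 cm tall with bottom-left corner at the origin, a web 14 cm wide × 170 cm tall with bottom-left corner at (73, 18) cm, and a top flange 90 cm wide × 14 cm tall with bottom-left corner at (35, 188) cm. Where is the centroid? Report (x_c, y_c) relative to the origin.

bottom flange: A = 160 × 18 = 2880.00, centroid at (80.00, 9.00).
web: A = 14 × 170 = 2380.00, centroid at (80.00, 103.00).
top flange: A = 90 × 14 = 1260.00, centroid at (80.00, 195.00).
ΣA = 6520.00 cm²
ΣAx_c = (2880.00)(80.00) + (2380.00)(80.00) + (1260.00)(80.00) = 521600.00 cm³
ΣAy_c = (2880.00)(9.00) + (2380.00)(103.00) + (1260.00)(195.00) = 516760.00 cm³
x_c = 521600.00 / 6520.00 = 80.00 cm
y_c = 516760.00 / 6520.00 = 79.26 cm

x_c = 80.00 cm, y_c = 79.26 cm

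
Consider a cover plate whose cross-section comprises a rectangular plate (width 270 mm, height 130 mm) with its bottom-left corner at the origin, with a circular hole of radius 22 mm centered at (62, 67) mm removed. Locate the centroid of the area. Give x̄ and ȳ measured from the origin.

x̄ = 138.31 mm, ȳ = 64.91 mm

plate: A = 270 × 130 = 35100.00, centroid at (135.00, 65.00).
hole: A = −π·22² = -1520.53, centroid at (62.00, 67.00).
ΣA = 33579.47 mm², ΣAx̄ = 4644227.09 mm³, ΣAȳ = 2179624.43 mm³.
x̄ = 4644227.09/33579.47 = 138.31 mm; ȳ = 2179624.43/33579.47 = 64.91 mm.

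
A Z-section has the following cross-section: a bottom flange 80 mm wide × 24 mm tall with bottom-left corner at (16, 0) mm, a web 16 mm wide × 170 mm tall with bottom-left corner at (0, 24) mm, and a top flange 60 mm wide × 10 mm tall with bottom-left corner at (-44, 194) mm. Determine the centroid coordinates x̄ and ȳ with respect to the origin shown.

bottom flange: A = 80 × 24 = 1920.00, centroid at (56.00, 12.00).
web: A = 16 × 170 = 2720.00, centroid at (8.00, 109.00).
top flange: A = 60 × 10 = 600.00, centroid at (-14.00, 199.00).
ΣA = 5240.00 mm²
ΣAx̄ = (1920.00)(56.00) + (2720.00)(8.00) + (600.00)(-14.00) = 120880.00 mm³
ΣAȳ = (1920.00)(12.00) + (2720.00)(109.00) + (600.00)(199.00) = 438920.00 mm³
x̄ = 120880.00 / 5240.00 = 23.07 mm
ȳ = 438920.00 / 5240.00 = 83.76 mm

x̄ = 23.07 mm, ȳ = 83.76 mm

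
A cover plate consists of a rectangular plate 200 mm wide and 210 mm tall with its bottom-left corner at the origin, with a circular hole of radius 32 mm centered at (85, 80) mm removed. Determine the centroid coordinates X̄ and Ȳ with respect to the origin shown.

X̄ = 101.24 mm, Ȳ = 107.07 mm

Part | A | x̄ᵢ | ȳᵢ | A·x̄ᵢ | A·ȳᵢ
plate | 42000.00 | 100.00 | 105.00 | 4200000.00 | 4410000.00
hole | -3216.99 | 85.00 | 80.00 | -273444.22 | -257359.27
Σ | 38783.01 |  |  | 3926555.78 | 4152640.73
X̄ = 3926555.78 / 38783.01 = 101.24 mm
Ȳ = 4152640.73 / 38783.01 = 107.07 mm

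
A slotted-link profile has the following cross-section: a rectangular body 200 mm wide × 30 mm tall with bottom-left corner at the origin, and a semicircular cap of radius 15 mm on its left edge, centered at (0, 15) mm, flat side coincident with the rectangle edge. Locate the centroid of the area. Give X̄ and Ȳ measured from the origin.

rectangular body: A = 200 × 30 = 6000.00, centroid at (100.00, 15.00).
semicircular end: A = ½π·15² = 353.43, centroid at (-6.37, 15.00).
ΣA = 6353.43 mm², ΣAX̄ = 597750.00 mm³, ΣAȲ = 95301.44 mm³.
X̄ = 597750.00/6353.43 = 94.08 mm; Ȳ = 95301.44/6353.43 = 15.00 mm.

X̄ = 94.08 mm, Ȳ = 15.00 mm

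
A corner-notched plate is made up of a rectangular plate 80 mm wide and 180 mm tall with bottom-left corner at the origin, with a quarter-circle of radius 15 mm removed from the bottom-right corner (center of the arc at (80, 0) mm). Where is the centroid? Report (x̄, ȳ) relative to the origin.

plate: A = 80 × 180 = 14400.00, centroid at (40.00, 90.00).
removed quarter-circle: A = −¼π·15² = -176.71, centroid at (73.63, 6.37).
ΣA = 14223.29 mm², ΣAx̄ = 562987.83 mm³, ΣAȳ = 1294875.00 mm³.
x̄ = 562987.83/14223.29 = 39.58 mm; ȳ = 1294875.00/14223.29 = 91.04 mm.

x̄ = 39.58 mm, ȳ = 91.04 mm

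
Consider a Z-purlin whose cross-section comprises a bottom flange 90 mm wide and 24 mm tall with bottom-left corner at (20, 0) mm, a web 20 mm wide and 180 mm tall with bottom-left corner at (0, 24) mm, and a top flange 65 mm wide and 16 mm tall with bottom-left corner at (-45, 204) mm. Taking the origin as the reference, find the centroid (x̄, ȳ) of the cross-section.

x̄ = 24.03 mm, ȳ = 96.59 mm

bottom flange: A = 90 × 24 = 2160.00, centroid at (65.00, 12.00).
web: A = 20 × 180 = 3600.00, centroid at (10.00, 114.00).
top flange: A = 65 × 16 = 1040.00, centroid at (-12.50, 212.00).
ΣA = 6800.00 mm², ΣAx̄ = 163400.00 mm³, ΣAȳ = 656800.00 mm³.
x̄ = 163400.00/6800.00 = 24.03 mm; ȳ = 656800.00/6800.00 = 96.59 mm.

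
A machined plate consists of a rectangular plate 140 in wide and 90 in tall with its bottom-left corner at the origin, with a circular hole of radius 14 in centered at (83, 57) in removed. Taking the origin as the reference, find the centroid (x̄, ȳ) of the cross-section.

x̄ = 69.33 in, ȳ = 44.38 in

plate: A = 140 × 90 = 12600.00, centroid at (70.00, 45.00).
hole: A = −π·14² = -615.75, centroid at (83.00, 57.00).
ΣA = 11984.25 in²
ΣAx̄ = (12600.00)(70.00) + (-615.75)(83.00) = 830892.57 in³
ΣAȳ = (12600.00)(45.00) + (-615.75)(57.00) = 531902.13 in³
x̄ = 830892.57 / 11984.25 = 69.33 in
ȳ = 531902.13 / 11984.25 = 44.38 in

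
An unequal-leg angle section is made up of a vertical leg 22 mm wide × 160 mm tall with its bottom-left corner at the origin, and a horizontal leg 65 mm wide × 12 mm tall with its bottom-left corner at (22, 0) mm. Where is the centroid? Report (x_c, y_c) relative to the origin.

Part | A | x̄ᵢ | ȳᵢ | A·x̄ᵢ | A·ȳᵢ
vertical leg | 3520.00 | 11.00 | 80.00 | 38720.00 | 281600.00
horizontal leg | 780.00 | 54.50 | 6.00 | 42510.00 | 4680.00
Σ | 4300.00 |  |  | 81230.00 | 286280.00
x_c = 81230.00 / 4300.00 = 18.89 mm
y_c = 286280.00 / 4300.00 = 66.58 mm

x_c = 18.89 mm, y_c = 66.58 mm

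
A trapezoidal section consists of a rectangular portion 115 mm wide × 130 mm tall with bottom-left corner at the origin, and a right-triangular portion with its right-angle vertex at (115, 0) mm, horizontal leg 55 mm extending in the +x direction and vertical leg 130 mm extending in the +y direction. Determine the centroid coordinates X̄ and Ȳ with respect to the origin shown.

X̄ = 72.13 mm, Ȳ = 60.82 mm

rectangular portion: A = 115 × 130 = 14950.00, centroid at (57.50, 65.00).
triangular portion: A = ½·55·130 = 3575.00, centroid at (133.33, 43.33).
ΣA = 18525.00 mm², ΣAX̄ = 1336291.67 mm³, ΣAȲ = 1126666.67 mm³.
X̄ = 1336291.67/18525.00 = 72.13 mm; Ȳ = 1126666.67/18525.00 = 60.82 mm.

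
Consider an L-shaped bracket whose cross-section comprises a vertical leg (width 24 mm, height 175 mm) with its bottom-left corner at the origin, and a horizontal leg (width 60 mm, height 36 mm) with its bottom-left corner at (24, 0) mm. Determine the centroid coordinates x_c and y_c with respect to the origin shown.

x_c = 26.26 mm, y_c = 63.90 mm

vertical leg: A = 24 × 175 = 4200.00, centroid at (12.00, 87.50).
horizontal leg: A = 60 × 36 = 2160.00, centroid at (54.00, 18.00).
ΣA = 6360.00 mm², ΣAx_c = 167040.00 mm³, ΣAy_c = 406380.00 mm³.
x_c = 167040.00/6360.00 = 26.26 mm; y_c = 406380.00/6360.00 = 63.90 mm.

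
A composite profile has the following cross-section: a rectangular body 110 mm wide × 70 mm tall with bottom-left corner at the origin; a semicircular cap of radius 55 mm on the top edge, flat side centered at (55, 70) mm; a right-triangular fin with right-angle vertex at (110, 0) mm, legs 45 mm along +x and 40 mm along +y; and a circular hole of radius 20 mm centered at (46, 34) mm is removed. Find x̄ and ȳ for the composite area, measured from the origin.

rectangular body: A = 110 × 70 = 7700.00, centroid at (55.00, 35.00).
semicircular top: A = ½π·55² = 4751.66, centroid at (55.00, 93.34).
triangular fin: A = ½·45·40 = 900.00, centroid at (125.00, 13.33).
hole: A = −π·20² = -1256.64, centroid at (46.00, 34.00).
ΣA = 12095.02 mm², ΣAx̄ = 739535.93 mm³, ΣAȳ = 682307.13 mm³.
x̄ = 739535.93/12095.02 = 61.14 mm; ȳ = 682307.13/12095.02 = 56.41 mm.

x̄ = 61.14 mm, ȳ = 56.41 mm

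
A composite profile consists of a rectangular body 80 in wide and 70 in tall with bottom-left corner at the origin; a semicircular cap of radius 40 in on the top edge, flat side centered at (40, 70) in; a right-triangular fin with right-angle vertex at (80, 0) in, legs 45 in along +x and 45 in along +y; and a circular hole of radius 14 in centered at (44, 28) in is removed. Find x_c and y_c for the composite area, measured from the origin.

x_c = 46.25 in, y_c = 48.48 in

rectangular body: A = 80 × 70 = 5600.00, centroid at (40.00, 35.00).
semicircular top: A = ½π·40² = 2513.27, centroid at (40.00, 86.98).
triangular fin: A = ½·45·45 = 1012.50, centroid at (95.00, 15.00).
hole: A = −π·14² = -615.75, centroid at (44.00, 28.00).
ΣA = 8510.02 in²
ΣAx_c = (5600.00)(40.00) + (2513.27)(40.00) + (1012.50)(95.00) + (-615.75)(44.00) = 393625.37 in³
ΣAy_c = (5600.00)(35.00) + (2513.27)(86.98) + (1012.50)(15.00) + (-615.75)(28.00) = 412542.29 in³
x_c = 393625.37 / 8510.02 = 46.25 in
y_c = 412542.29 / 8510.02 = 48.48 in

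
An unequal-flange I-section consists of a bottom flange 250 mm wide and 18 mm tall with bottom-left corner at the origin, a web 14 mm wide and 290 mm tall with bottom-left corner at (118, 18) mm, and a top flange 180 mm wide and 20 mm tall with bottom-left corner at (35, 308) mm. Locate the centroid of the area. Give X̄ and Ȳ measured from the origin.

X̄ = 125.00 mm, Ȳ = 151.90 mm

bottom flange: A = 250 × 18 = 4500.00, centroid at (125.00, 9.00).
web: A = 14 × 290 = 4060.00, centroid at (125.00, 163.00).
top flange: A = 180 × 20 = 3600.00, centroid at (125.00, 318.00).
ΣA = 12160.00 mm²
ΣAX̄ = (4500.00)(125.00) + (4060.00)(125.00) + (3600.00)(125.00) = 1520000.00 mm³
ΣAȲ = (4500.00)(9.00) + (4060.00)(163.00) + (3600.00)(318.00) = 1847080.00 mm³
X̄ = 1520000.00 / 12160.00 = 125.00 mm
Ȳ = 1847080.00 / 12160.00 = 151.90 mm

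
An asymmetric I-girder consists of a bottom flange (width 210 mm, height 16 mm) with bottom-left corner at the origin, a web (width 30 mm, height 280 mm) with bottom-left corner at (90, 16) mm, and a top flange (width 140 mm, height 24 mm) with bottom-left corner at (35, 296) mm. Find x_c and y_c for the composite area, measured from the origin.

bottom flange: A = 210 × 16 = 3360.00, centroid at (105.00, 8.00).
web: A = 30 × 280 = 8400.00, centroid at (105.00, 156.00).
top flange: A = 140 × 24 = 3360.00, centroid at (105.00, 308.00).
ΣA = 15120.00 mm², ΣAx_c = 1587600.00 mm³, ΣAy_c = 2372160.00 mm³.
x_c = 1587600.00/15120.00 = 105.00 mm; y_c = 2372160.00/15120.00 = 156.89 mm.

x_c = 105.00 mm, y_c = 156.89 mm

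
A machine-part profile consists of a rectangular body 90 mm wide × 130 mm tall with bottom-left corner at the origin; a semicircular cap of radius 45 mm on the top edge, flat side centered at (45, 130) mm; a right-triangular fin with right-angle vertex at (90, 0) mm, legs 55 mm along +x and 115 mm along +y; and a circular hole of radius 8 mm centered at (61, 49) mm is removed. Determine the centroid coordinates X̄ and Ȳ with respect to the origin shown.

X̄ = 56.05 mm, Ȳ = 75.45 mm

rectangular body: A = 90 × 130 = 11700.00, centroid at (45.00, 65.00).
semicircular top: A = ½π·45² = 3180.86, centroid at (45.00, 149.10).
triangular fin: A = ½·55·115 = 3162.50, centroid at (108.33, 38.33).
hole: A = −π·8² = -201.06, centroid at (61.00, 49.00).
ΣA = 17842.30 mm², ΣAX̄ = 999978.20 mm³, ΣAȲ = 1346139.27 mm³.
X̄ = 999978.20/17842.30 = 56.05 mm; Ȳ = 1346139.27/17842.30 = 75.45 mm.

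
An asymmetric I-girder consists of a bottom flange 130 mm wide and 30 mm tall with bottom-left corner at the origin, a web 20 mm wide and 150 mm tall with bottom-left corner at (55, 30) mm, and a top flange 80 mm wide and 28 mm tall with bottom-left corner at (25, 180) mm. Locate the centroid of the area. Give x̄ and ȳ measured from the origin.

x̄ = 65.00 mm, ȳ = 88.41 mm

Part | A | x̄ᵢ | ȳᵢ | A·x̄ᵢ | A·ȳᵢ
bottom flange | 3900.00 | 65.00 | 15.00 | 253500.00 | 58500.00
web | 3000.00 | 65.00 | 105.00 | 195000.00 | 315000.00
top flange | 2240.00 | 65.00 | 194.00 | 145600.00 | 434560.00
Σ | 9140.00 |  |  | 594100.00 | 808060.00
x̄ = 594100.00 / 9140.00 = 65.00 mm
ȳ = 808060.00 / 9140.00 = 88.41 mm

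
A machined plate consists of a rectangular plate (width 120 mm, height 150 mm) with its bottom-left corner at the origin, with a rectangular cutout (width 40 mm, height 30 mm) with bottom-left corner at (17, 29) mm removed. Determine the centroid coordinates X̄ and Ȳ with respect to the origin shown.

Part | A | x̄ᵢ | ȳᵢ | A·x̄ᵢ | A·ȳᵢ
plate | 18000.00 | 60.00 | 75.00 | 1080000.00 | 1350000.00
hole | -1200.00 | 37.00 | 44.00 | -44400.00 | -52800.00
Σ | 16800.00 |  |  | 1035600.00 | 1297200.00
X̄ = 1035600.00 / 16800.00 = 61.64 mm
Ȳ = 1297200.00 / 16800.00 = 77.21 mm

X̄ = 61.64 mm, Ȳ = 77.21 mm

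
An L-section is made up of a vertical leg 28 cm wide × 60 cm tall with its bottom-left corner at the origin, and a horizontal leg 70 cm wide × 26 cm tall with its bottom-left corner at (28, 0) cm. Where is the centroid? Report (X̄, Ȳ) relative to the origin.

X̄ = 39.48 cm, Ȳ = 21.16 cm

vertical leg: A = 28 × 60 = 1680.00, centroid at (14.00, 30.00).
horizontal leg: A = 70 × 26 = 1820.00, centroid at (63.00, 13.00).
ΣA = 3500.00 cm²
ΣAX̄ = (1680.00)(14.00) + (1820.00)(63.00) = 138180.00 cm³
ΣAȲ = (1680.00)(30.00) + (1820.00)(13.00) = 74060.00 cm³
X̄ = 138180.00 / 3500.00 = 39.48 cm
Ȳ = 74060.00 / 3500.00 = 21.16 cm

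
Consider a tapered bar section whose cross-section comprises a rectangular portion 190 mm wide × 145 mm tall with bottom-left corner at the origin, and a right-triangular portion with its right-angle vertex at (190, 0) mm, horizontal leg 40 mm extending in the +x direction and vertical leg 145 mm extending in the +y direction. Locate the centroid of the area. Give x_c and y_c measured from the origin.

rectangular portion: A = 190 × 145 = 27550.00, centroid at (95.00, 72.50).
triangular portion: A = ½·40·145 = 2900.00, centroid at (203.33, 48.33).
ΣA = 30450.00 mm², ΣAx_c = 3206916.67 mm³, ΣAy_c = 2137541.67 mm³.
x_c = 3206916.67/30450.00 = 105.32 mm; y_c = 2137541.67/30450.00 = 70.20 mm.

x_c = 105.32 mm, y_c = 70.20 mm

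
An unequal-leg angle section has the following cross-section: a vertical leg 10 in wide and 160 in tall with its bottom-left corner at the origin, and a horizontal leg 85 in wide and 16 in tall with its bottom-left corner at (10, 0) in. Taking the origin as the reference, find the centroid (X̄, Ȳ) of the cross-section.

X̄ = 26.82 in, Ȳ = 46.92 in

vertical leg: A = 10 × 160 = 1600.00, centroid at (5.00, 80.00).
horizontal leg: A = 85 × 16 = 1360.00, centroid at (52.50, 8.00).
ΣA = 2960.00 in²
ΣAX̄ = (1600.00)(5.00) + (1360.00)(52.50) = 79400.00 in³
ΣAȲ = (1600.00)(80.00) + (1360.00)(8.00) = 138880.00 in³
X̄ = 79400.00 / 2960.00 = 26.82 in
Ȳ = 138880.00 / 2960.00 = 46.92 in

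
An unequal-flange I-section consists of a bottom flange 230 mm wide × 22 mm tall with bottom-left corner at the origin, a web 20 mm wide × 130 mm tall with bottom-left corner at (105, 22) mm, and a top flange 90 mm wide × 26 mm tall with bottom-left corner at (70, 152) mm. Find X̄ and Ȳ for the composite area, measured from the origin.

X̄ = 115.00 mm, Ȳ = 66.80 mm

Part | A | x̄ᵢ | ȳᵢ | A·x̄ᵢ | A·ȳᵢ
bottom flange | 5060.00 | 115.00 | 11.00 | 581900.00 | 55660.00
web | 2600.00 | 115.00 | 87.00 | 299000.00 | 226200.00
top flange | 2340.00 | 115.00 | 165.00 | 269100.00 | 386100.00
Σ | 10000.00 |  |  | 1150000.00 | 667960.00
X̄ = 1150000.00 / 10000.00 = 115.00 mm
Ȳ = 667960.00 / 10000.00 = 66.80 mm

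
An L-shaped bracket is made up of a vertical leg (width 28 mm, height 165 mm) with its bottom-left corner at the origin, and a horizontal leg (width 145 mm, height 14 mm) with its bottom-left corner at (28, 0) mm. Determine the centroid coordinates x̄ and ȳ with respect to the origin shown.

Part | A | x̄ᵢ | ȳᵢ | A·x̄ᵢ | A·ȳᵢ
vertical leg | 4620.00 | 14.00 | 82.50 | 64680.00 | 381150.00
horizontal leg | 2030.00 | 100.50 | 7.00 | 204015.00 | 14210.00
Σ | 6650.00 |  |  | 268695.00 | 395360.00
x̄ = 268695.00 / 6650.00 = 40.41 mm
ȳ = 395360.00 / 6650.00 = 59.45 mm

x̄ = 40.41 mm, ȳ = 59.45 mm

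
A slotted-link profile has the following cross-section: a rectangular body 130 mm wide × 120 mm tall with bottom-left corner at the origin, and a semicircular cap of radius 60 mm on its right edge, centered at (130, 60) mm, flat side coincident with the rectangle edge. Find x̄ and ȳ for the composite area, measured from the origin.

rectangular body: A = 130 × 120 = 15600.00, centroid at (65.00, 60.00).
semicircular end: A = ½π·60² = 5654.87, centroid at (155.46, 60.00).
ΣA = 21254.87 mm²
ΣAx̄ = (15600.00)(65.00) + (5654.87)(155.46) = 1893132.68 mm³
ΣAȳ = (15600.00)(60.00) + (5654.87)(60.00) = 1275292.01 mm³
x̄ = 1893132.68 / 21254.87 = 89.07 mm
ȳ = 1275292.01 / 21254.87 = 60.00 mm

x̄ = 89.07 mm, ȳ = 60.00 mm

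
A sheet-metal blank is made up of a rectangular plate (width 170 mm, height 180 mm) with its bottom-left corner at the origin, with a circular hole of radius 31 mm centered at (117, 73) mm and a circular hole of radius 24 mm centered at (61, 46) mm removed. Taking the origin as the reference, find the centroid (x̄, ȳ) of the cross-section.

x̄ = 82.94 mm, ȳ = 95.08 mm

plate: A = 170 × 180 = 30600.00, centroid at (85.00, 90.00).
hole 1: A = −π·31² = -3019.07, centroid at (117.00, 73.00).
hole 2: A = −π·24² = -1809.56, centroid at (61.00, 46.00).
ΣA = 25771.37 mm², ΣAx̄ = 2137385.75 mm³, ΣAȳ = 2450368.21 mm³.
x̄ = 2137385.75/25771.37 = 82.94 mm; ȳ = 2450368.21/25771.37 = 95.08 mm.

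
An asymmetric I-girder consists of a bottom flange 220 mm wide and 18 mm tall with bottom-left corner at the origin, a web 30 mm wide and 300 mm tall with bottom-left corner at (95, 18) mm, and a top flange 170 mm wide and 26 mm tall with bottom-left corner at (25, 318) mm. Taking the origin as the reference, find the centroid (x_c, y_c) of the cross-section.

x_c = 110.00 mm, y_c = 173.23 mm

Part | A | x̄ᵢ | ȳᵢ | A·x̄ᵢ | A·ȳᵢ
bottom flange | 3960.00 | 110.00 | 9.00 | 435600.00 | 35640.00
web | 9000.00 | 110.00 | 168.00 | 990000.00 | 1512000.00
top flange | 4420.00 | 110.00 | 331.00 | 486200.00 | 1463020.00
Σ | 17380.00 |  |  | 1911800.00 | 3010660.00
x_c = 1911800.00 / 17380.00 = 110.00 mm
y_c = 3010660.00 / 17380.00 = 173.23 mm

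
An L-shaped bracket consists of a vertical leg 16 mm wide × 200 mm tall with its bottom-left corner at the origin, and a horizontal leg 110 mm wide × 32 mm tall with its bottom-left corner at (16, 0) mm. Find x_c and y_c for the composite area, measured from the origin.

x_c = 41.00 mm, y_c = 56.00 mm

Part | A | x̄ᵢ | ȳᵢ | A·x̄ᵢ | A·ȳᵢ
vertical leg | 3200.00 | 8.00 | 100.00 | 25600.00 | 320000.00
horizontal leg | 3520.00 | 71.00 | 16.00 | 249920.00 | 56320.00
Σ | 6720.00 |  |  | 275520.00 | 376320.00
x_c = 275520.00 / 6720.00 = 41.00 mm
y_c = 376320.00 / 6720.00 = 56.00 mm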